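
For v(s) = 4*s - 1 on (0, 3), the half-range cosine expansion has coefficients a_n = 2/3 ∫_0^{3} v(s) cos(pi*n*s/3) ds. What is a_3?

a_3 = 2/3 ∫_0^{3} (4*s - 1) cos(pi*s) ds.
Integrating by parts (boundary term plus one more integral), an antiderivative of (4*s - 1) cos(pi*s) is 4*s*sin(pi*s)/pi - sin(pi*s)/pi + 4*cos(pi*s)/pi**2; evaluating from 0 to 3: ∫_{0}^{3} (4*s - 1) cos(pi*s) ds = (-4/pi**2) - (4/pi**2) = -8/pi**2.
Hence a_3 = (2/3)·(-8/pi**2) = -16/(3*pi**2).

-16/(3*pi**2)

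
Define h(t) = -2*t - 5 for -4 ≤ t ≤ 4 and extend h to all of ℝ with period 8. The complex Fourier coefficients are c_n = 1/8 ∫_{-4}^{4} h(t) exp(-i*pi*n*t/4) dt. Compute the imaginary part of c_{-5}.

Since h is real-valued, Im(c_{-5}) = -1/8 ∫_{-4}^{4} h(t) sin(-5*pi*t/4) dt = b_{5}/2.
Integrating by parts (boundary term plus one more integral), an antiderivative of (-2*t - 5) sin(-5*pi*t/4) is -8*t*cos(5*pi*t/4)/(5*pi) + 32*sin(5*pi*t/4)/(25*pi**2) - 4*cos(5*pi*t/4)/pi; evaluating from -4 to 4: ∫_{-4}^{4} (-2*t - 5) sin(-5*pi*t/4) dt = (52/(5*pi)) - (-12/(5*pi)) = 64/(5*pi).
Hence Im(c_{-5}) = (-1/8)·(64/(5*pi)) = -8/(5*pi).

-8/(5*pi)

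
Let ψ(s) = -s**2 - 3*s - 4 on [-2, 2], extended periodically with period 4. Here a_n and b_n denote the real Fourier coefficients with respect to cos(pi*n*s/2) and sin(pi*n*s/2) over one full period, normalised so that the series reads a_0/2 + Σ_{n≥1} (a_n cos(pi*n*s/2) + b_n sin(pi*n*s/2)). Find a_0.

a_0 = 1/2 ∫_{-2}^{2} ψ(s) ds = 1/2 · (-64/3) = -32/3.

-32/3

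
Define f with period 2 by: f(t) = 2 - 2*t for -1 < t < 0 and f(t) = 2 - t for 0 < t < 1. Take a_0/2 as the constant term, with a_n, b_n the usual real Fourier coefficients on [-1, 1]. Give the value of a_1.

a_1 = ∫_{-1}^{1} f(t) cos(pi*t) dt.
Split the integral at the breakpoints.
Integrating by parts (boundary term plus one more integral), an antiderivative of (2 - 2*t) cos(pi*t) is -2*t*sin(pi*t)/pi + 2*sin(pi*t)/pi - 2*cos(pi*t)/pi**2; evaluating from -1 to 0: ∫_{-1}^{0} (2 - 2*t) cos(pi*t) dt = (-2/pi**2) - (2/pi**2) = -4/pi**2.
Integrating by parts (boundary term plus one more integral), an antiderivative of (2 - t) cos(pi*t) is -t*sin(pi*t)/pi + 2*sin(pi*t)/pi - cos(pi*t)/pi**2; evaluating from 0 to 1: ∫_{0}^{1} (2 - t) cos(pi*t) dt = (pi**(-2)) - (-1/pi**2) = 2/pi**2.
Summing the pieces gives a_1 = -2/pi**2.

-2/pi**2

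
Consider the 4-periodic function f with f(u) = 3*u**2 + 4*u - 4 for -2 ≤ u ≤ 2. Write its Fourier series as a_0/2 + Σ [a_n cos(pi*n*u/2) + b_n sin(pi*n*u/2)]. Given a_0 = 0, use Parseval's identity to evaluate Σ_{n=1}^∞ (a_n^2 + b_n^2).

1024/15

Parseval: a_0^2/2 + Σ_{n≥1} (a_n^2+b_n^2) = 1/2 ∫_{-2}^{2} f(u)^2 du = 1024/15.
Subtract a_0^2/2 = 0: Σ (a_n^2+b_n^2) = 1024/15.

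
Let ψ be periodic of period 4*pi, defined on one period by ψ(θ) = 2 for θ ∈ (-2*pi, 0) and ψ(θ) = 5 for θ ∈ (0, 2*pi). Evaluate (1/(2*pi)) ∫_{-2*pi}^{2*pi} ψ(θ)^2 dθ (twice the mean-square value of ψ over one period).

(1/(2*pi)) ∫_{-2*pi}^{2*pi} ψ(θ)^2 dθ = (1/(2*pi)) · (58*pi) = 29.

29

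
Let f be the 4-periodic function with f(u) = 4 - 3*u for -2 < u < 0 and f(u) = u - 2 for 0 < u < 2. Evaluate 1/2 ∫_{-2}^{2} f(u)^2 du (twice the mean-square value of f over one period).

1/2 ∫_{-2}^{2} f(u)^2 du = 1/2 · (320/3) = 160/3.

160/3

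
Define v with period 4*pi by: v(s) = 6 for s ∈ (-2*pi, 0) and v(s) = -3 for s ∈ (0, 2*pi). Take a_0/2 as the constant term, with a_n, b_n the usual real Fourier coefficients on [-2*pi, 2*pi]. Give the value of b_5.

-18/(5*pi)

b_5 = (1/(2*pi)) ∫_{-2*pi}^{2*pi} v(s) sin(5*s/2) ds.
Split the integral at the breakpoints.
Directly, an antiderivative of (6) sin(5*s/2) is -12*cos(5*s/2)/5; evaluating from -2*pi to 0: ∫_{-2*pi}^{0} (6) sin(5*s/2) ds = (-12/5) - (12/5) = -24/5.
Directly, an antiderivative of (-3) sin(5*s/2) is 6*cos(5*s/2)/5; evaluating from 0 to 2*pi: ∫_{0}^{2*pi} (-3) sin(5*s/2) ds = (-6/5) - (6/5) = -12/5.
Summing the pieces and multiplying by (1/(2*pi)) gives b_5 = -18/(5*pi).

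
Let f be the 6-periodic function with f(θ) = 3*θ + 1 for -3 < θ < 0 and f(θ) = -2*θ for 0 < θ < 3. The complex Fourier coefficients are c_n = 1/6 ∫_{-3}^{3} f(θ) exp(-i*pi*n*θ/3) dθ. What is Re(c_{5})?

3/(5*pi**2)

Since f is real-valued, Re(c_{5}) = 1/6 ∫_{-3}^{3} f(θ) cos(5*pi*θ/3) dθ = a_{5}/2.
Split the integral at the breakpoints.
Integrating by parts (boundary term plus one more integral), an antiderivative of (3*θ + 1) cos(5*pi*θ/3) is 9*θ*sin(5*pi*θ/3)/(5*pi) + 3*sin(5*pi*θ/3)/(5*pi) + 27*cos(5*pi*θ/3)/(25*pi**2); evaluating from -3 to 0: ∫_{-3}^{0} (3*θ + 1) cos(5*pi*θ/3) dθ = (27/(25*pi**2)) - (-27/(25*pi**2)) = 54/(25*pi**2).
Integrating by parts (boundary term plus one more integral), an antiderivative of (-2*θ) cos(5*pi*θ/3) is -6*θ*sin(5*pi*θ/3)/(5*pi) - 18*cos(5*pi*θ/3)/(25*pi**2); evaluating from 0 to 3: ∫_{0}^{3} (-2*θ) cos(5*pi*θ/3) dθ = (18/(25*pi**2)) - (-18/(25*pi**2)) = 36/(25*pi**2).
So ∫_{-3}^{3} f(θ) cos(5*pi*θ/3) dθ = 18/(5*pi**2).
Hence Re(c_{5}) = (1/6)·(18/(5*pi**2)) = 3/(5*pi**2).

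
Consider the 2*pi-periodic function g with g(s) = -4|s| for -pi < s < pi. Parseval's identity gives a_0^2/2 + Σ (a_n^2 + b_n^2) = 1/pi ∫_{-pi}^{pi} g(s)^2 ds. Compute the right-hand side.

1/pi ∫_{-pi}^{pi} g(s)^2 ds = 1/pi · (32*pi**3/3) = 32*pi**2/3.

32*pi**2/3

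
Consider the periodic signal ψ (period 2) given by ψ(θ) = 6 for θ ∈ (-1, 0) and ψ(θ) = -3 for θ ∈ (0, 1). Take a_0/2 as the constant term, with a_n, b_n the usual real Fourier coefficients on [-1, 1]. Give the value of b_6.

b_6 = ∫_{-1}^{1} ψ(θ) sin(6*pi*θ) dθ.
Split the integral at the breakpoints.
Directly, an antiderivative of (6) sin(6*pi*θ) is -cos(6*pi*θ)/pi; evaluating from -1 to 0: ∫_{-1}^{0} (6) sin(6*pi*θ) dθ = (-1/pi) - (-1/pi) = 0.
Directly, an antiderivative of (-3) sin(6*pi*θ) is cos(6*pi*θ)/(2*pi); evaluating from 0 to 1: ∫_{0}^{1} (-3) sin(6*pi*θ) dθ = (1/(2*pi)) - (1/(2*pi)) = 0.
Summing the pieces gives b_6 = 0.

0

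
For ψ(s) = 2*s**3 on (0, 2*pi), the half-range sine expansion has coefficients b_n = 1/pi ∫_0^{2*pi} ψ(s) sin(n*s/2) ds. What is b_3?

b_3 = 1/pi ∫_0^{2*pi} (2*s**3) sin(3*s/2) ds.
Integrating by parts three times (tabular method), an antiderivative of (2*s**3) sin(3*s/2) is -4*s**3*cos(3*s/2)/3 + 8*s**2*sin(3*s/2)/3 + 32*s*cos(3*s/2)/9 - 64*sin(3*s/2)/27; evaluating from 0 to 2*pi: ∫_{0}^{2*pi} (2*s**3) sin(3*s/2) ds = (32*pi*(-2 + 3*pi**2)/9) - (0) = 32*pi*(-2 + 3*pi**2)/9.
Hence b_3 = (1/pi)·(32*pi*(-2 + 3*pi**2)/9) = -64/9 + 32*pi**2/3.

-64/9 + 32*pi**2/3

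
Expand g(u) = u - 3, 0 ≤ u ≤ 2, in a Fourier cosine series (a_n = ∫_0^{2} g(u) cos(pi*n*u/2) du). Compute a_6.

a_6 = ∫_0^{2} (u - 3) cos(3*pi*u) du.
Integrating by parts (boundary term plus one more integral), an antiderivative of (u - 3) cos(3*pi*u) is u*sin(3*pi*u)/(3*pi) - sin(3*pi*u)/pi + cos(3*pi*u)/(9*pi**2); evaluating from 0 to 2: ∫_{0}^{2} (u - 3) cos(3*pi*u) du = (1/(9*pi**2)) - (1/(9*pi**2)) = 0.
Hence a_6 = 0.

0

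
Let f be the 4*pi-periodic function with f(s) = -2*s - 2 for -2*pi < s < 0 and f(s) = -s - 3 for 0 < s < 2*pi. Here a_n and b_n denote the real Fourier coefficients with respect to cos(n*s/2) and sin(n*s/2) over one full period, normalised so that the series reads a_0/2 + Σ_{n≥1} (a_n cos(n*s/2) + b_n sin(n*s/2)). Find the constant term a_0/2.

a_0 = (1/(2*pi)) ∫_{-2*pi}^{2*pi} f(s) ds = (1/(2*pi)) · (2*pi*(-5 + pi)) = -5 + pi.
So the constant term a_0/2 = -5/2 + pi/2.

-5/2 + pi/2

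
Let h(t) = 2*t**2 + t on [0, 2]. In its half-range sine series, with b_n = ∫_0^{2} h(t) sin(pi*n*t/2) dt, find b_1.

b_1 = ∫_0^{2} (2*t**2 + t) sin(pi*t/2) dt.
Integrating by parts twice (tabular method), an antiderivative of (2*t**2 + t) sin(pi*t/2) is -4*t**2*cos(pi*t/2)/pi + 16*t*sin(pi*t/2)/pi**2 - 2*t*cos(pi*t/2)/pi + 4*sin(pi*t/2)/pi**2 + 32*cos(pi*t/2)/pi**3; evaluating from 0 to 2: ∫_{0}^{2} (2*t**2 + t) sin(pi*t/2) dt = (-32/pi**3 + 20/pi) - (32/pi**3) = -64/pi**3 + 20/pi.
Hence b_1 = -64/pi**3 + 20/pi.

-64/pi**3 + 20/pi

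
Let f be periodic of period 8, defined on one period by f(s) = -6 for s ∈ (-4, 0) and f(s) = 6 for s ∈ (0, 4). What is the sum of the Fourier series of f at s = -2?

-6

f is continuous at s = -2 with value -6, so the series converges to -6 there.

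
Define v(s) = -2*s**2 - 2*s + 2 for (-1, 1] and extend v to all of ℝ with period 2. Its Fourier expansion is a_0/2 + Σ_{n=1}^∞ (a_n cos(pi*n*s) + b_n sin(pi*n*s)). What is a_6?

-2/(9*pi**2)

a_6 = ∫_{-1}^{1} v(s) cos(6*pi*s) ds.
Integrating by parts twice (tabular method), an antiderivative of (-2*s**2 - 2*s + 2) cos(6*pi*s) is -s**2*sin(6*pi*s)/(3*pi) - s*sin(6*pi*s)/(3*pi) - s*cos(6*pi*s)/(9*pi**2) + sin(6*pi*s)/(54*pi**3) + sin(6*pi*s)/(3*pi) - cos(6*pi*s)/(18*pi**2); evaluating from -1 to 1: ∫_{-1}^{1} (-2*s**2 - 2*s + 2) cos(6*pi*s) ds = (-1/(6*pi**2)) - (1/(18*pi**2)) = -2/(9*pi**2).
Hence a_6 = -2/(9*pi**2).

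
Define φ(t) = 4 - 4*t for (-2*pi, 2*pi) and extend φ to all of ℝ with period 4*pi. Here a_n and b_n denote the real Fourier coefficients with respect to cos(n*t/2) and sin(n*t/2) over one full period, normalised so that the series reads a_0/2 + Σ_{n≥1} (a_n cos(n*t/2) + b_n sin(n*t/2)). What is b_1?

b_1 = (1/(2*pi)) ∫_{-2*pi}^{2*pi} φ(t) sin(t/2) dt.
Integrating by parts (boundary term plus one more integral), an antiderivative of (4 - 4*t) sin(t/2) is 8*t*cos(t/2) - 16*sin(t/2) - 8*cos(t/2); evaluating from -2*pi to 2*pi: ∫_{-2*pi}^{2*pi} (4 - 4*t) sin(t/2) dt = (8 - 16*pi) - (8 + 16*pi) = -32*pi.
Hence b_1 = (1/(2*pi))·(-32*pi) = -16.

-16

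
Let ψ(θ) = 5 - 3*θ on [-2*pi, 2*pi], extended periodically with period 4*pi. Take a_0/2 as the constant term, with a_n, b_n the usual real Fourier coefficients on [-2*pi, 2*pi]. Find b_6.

b_6 = (1/(2*pi)) ∫_{-2*pi}^{2*pi} ψ(θ) sin(3*θ) dθ.
Integrating by parts (boundary term plus one more integral), an antiderivative of (5 - 3*θ) sin(3*θ) is θ*cos(3*θ) - sin(3*θ)/3 - 5*cos(3*θ)/3; evaluating from -2*pi to 2*pi: ∫_{-2*pi}^{2*pi} (5 - 3*θ) sin(3*θ) dθ = (-5/3 + 2*pi) - (-2*pi - 5/3) = 4*pi.
Hence b_6 = (1/(2*pi))·(4*pi) = 2.

2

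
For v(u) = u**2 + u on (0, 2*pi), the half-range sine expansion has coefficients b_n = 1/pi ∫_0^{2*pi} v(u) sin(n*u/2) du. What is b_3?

4*(-8 + 9*pi + 18*pi**2)/(27*pi)

b_3 = 1/pi ∫_0^{2*pi} (u**2 + u) sin(3*u/2) du.
Integrating by parts twice (tabular method), an antiderivative of (u**2 + u) sin(3*u/2) is -2*u**2*cos(3*u/2)/3 + 8*u*sin(3*u/2)/9 - 2*u*cos(3*u/2)/3 + 4*sin(3*u/2)/9 + 16*cos(3*u/2)/27; evaluating from 0 to 2*pi: ∫_{0}^{2*pi} (u**2 + u) sin(3*u/2) du = (-16/27 + 4*pi/3 + 8*pi**2/3) - (16/27) = -32/27 + 4*pi/3 + 8*pi**2/3.
Hence b_3 = (1/pi)·(-32/27 + 4*pi/3 + 8*pi**2/3) = 4*(-8 + 9*pi + 18*pi**2)/(27*pi).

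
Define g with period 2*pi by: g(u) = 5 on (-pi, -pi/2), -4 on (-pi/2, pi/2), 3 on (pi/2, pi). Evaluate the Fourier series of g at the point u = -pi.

u = -pi differs from u = pi by -1 full period(s), and the series is 2*pi-periodic.
At u = pi the one-sided limits are g(pi^-) = 3 and g(pi^+) = 5.
By Dirichlet's theorem the series converges to their average, [(3) + (5)]/2 = 4.

4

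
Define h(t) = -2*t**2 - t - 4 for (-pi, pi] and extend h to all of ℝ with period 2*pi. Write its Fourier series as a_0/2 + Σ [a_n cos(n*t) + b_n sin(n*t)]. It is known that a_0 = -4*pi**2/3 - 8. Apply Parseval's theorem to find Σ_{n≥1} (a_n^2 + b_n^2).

2*pi**2*(15 + 16*pi**2)/45

Parseval: a_0^2/2 + Σ_{n≥1} (a_n^2+b_n^2) = 1/pi ∫_{-pi}^{pi} h(t)^2 dt = 32 + 34*pi**2/3 + 8*pi**4/5.
Subtract a_0^2/2 = 8*(6 + pi**2)**2/9: Σ (a_n^2+b_n^2) = 2*pi**2*(15 + 16*pi**2)/45.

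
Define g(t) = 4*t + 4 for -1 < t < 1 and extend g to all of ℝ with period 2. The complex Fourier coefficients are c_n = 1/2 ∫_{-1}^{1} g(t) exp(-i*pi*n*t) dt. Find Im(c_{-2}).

-2/pi

Since g is real-valued, Im(c_{-2}) = -1/2 ∫_{-1}^{1} g(t) sin(-2*pi*t) dt = b_{2}/2.
Integrating by parts (boundary term plus one more integral), an antiderivative of (4*t + 4) sin(-2*pi*t) is 2*t*cos(2*pi*t)/pi - sin(2*pi*t)/pi**2 + 2*cos(2*pi*t)/pi; evaluating from -1 to 1: ∫_{-1}^{1} (4*t + 4) sin(-2*pi*t) dt = (4/pi) - (0) = 4/pi.
Hence Im(c_{-2}) = (-1/2)·(4/pi) = -2/pi.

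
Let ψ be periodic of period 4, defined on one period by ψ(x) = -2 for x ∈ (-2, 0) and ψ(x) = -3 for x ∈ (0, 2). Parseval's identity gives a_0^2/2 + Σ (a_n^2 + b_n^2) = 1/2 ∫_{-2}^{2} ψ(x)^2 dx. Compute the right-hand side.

1/2 ∫_{-2}^{2} ψ(x)^2 dx = 1/2 · (26) = 13.

13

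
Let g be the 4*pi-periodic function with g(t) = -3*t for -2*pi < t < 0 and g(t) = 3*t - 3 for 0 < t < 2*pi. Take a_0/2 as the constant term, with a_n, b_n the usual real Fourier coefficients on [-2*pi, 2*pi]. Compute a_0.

-3 + 6*pi

a_0 = (1/(2*pi)) ∫_{-2*pi}^{2*pi} g(t) dt = (1/(2*pi)) · (6*pi*(-1 + 2*pi)) = -3 + 6*pi.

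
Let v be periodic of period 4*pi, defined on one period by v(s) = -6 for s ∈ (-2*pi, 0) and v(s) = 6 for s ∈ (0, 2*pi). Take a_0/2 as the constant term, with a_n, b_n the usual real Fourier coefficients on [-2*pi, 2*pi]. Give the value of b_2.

0

b_2 = (1/(2*pi)) ∫_{-2*pi}^{2*pi} v(s) sin(s) ds.
v is odd and sin(s) is odd, so the integrand is even and b_2 = 1/pi ∫_0^{2*pi} v(s) sin(s) ds.
Directly, an antiderivative of (6) sin(s) is -6*cos(s); evaluating from 0 to 2*pi: ∫_{0}^{2*pi} (6) sin(s) ds = (-6) - (-6) = 0.
Hence b_2 = (1/pi)·(0) = 0.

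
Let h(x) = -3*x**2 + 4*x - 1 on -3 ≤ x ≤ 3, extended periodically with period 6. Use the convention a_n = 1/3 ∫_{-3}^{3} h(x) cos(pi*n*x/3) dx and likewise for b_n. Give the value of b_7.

24/(7*pi)

b_7 = 1/3 ∫_{-3}^{3} h(x) sin(7*pi*x/3) dx.
Integrating by parts twice (tabular method), an antiderivative of (-3*x**2 + 4*x - 1) sin(7*pi*x/3) is 9*x**2*cos(7*pi*x/3)/(7*pi) - 54*x*sin(7*pi*x/3)/(49*pi**2) - 12*x*cos(7*pi*x/3)/(7*pi) + 36*sin(7*pi*x/3)/(49*pi**2) - 162*cos(7*pi*x/3)/(343*pi**3) + 3*cos(7*pi*x/3)/(7*pi); evaluating from -3 to 3: ∫_{-3}^{3} (-3*x**2 + 4*x - 1) sin(7*pi*x/3) dx = (6*(27 - 392*pi**2)/(343*pi**3)) - (6*(27 - 980*pi**2)/(343*pi**3)) = 72/(7*pi).
Hence b_7 = (1/3)·(72/(7*pi)) = 24/(7*pi).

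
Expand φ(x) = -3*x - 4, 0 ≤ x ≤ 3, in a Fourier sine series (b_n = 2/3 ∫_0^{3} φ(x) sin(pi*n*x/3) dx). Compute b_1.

b_1 = 2/3 ∫_0^{3} (-3*x - 4) sin(pi*x/3) dx.
Integrating by parts (boundary term plus one more integral), an antiderivative of (-3*x - 4) sin(pi*x/3) is 9*x*cos(pi*x/3)/pi - 27*sin(pi*x/3)/pi**2 + 12*cos(pi*x/3)/pi; evaluating from 0 to 3: ∫_{0}^{3} (-3*x - 4) sin(pi*x/3) dx = (-39/pi) - (12/pi) = -51/pi.
Hence b_1 = (2/3)·(-51/pi) = -34/pi.

-34/pi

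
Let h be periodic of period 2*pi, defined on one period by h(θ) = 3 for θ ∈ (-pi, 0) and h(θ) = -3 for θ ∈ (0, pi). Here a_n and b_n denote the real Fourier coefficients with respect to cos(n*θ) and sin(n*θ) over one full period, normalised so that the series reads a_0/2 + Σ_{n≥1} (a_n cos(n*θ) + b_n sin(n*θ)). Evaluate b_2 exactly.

b_2 = 1/pi ∫_{-pi}^{pi} h(θ) sin(2*θ) dθ.
h is odd and sin(2*θ) is odd, so the integrand is even and b_2 = 2/pi ∫_0^{pi} h(θ) sin(2*θ) dθ.
Directly, an antiderivative of (-3) sin(2*θ) is 3*cos(2*θ)/2; evaluating from 0 to pi: ∫_{0}^{pi} (-3) sin(2*θ) dθ = (3/2) - (3/2) = 0.
Hence b_2 = (2/pi)·(0) = 0.

0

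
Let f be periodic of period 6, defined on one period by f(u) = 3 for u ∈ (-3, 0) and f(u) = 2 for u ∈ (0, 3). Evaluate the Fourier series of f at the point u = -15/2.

u = -15/2 differs from u = -3/2 by -1 full period(s), and the series is 6-periodic.
f is continuous at u = -3/2 with value 3, so the series converges to 3 there.

3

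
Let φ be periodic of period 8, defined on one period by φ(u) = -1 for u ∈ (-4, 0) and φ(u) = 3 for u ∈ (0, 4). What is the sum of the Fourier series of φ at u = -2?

φ is continuous at u = -2 with value -1, so the series converges to -1 there.

-1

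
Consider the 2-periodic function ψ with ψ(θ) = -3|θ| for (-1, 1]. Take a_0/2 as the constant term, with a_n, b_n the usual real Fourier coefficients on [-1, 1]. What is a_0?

-3

a_0 = ∫_{-1}^{1} ψ(θ) dθ = -3.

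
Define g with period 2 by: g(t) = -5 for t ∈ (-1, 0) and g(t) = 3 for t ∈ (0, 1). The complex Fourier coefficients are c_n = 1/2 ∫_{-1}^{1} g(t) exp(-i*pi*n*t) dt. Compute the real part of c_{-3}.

0

Since g is real-valued, Re(c_{-3}) = 1/2 ∫_{-1}^{1} g(t) cos(-3*pi*t) dt = a_{3}/2.
Split the integral at the breakpoints.
Directly, an antiderivative of (-5) cos(-3*pi*t) is -5*sin(3*pi*t)/(3*pi); evaluating from -1 to 0: ∫_{-1}^{0} (-5) cos(-3*pi*t) dt = (0) - (0) = 0.
Directly, an antiderivative of (3) cos(-3*pi*t) is sin(3*pi*t)/pi; evaluating from 0 to 1: ∫_{0}^{1} (3) cos(-3*pi*t) dt = (0) - (0) = 0.
So ∫_{-1}^{1} g(t) cos(-3*pi*t) dt = 0.
Hence Re(c_{-3}) = (1/2)·(0) = 0.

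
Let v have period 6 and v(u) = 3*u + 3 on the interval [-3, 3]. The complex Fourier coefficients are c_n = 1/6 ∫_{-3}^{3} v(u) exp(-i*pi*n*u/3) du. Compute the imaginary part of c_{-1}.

9/pi

Since v is real-valued, Im(c_{-1}) = -1/6 ∫_{-3}^{3} v(u) sin(-pi*u/3) du = b_{1}/2.
Integrating by parts (boundary term plus one more integral), an antiderivative of (3*u + 3) sin(-pi*u/3) is 9*u*cos(pi*u/3)/pi - 27*sin(pi*u/3)/pi**2 + 9*cos(pi*u/3)/pi; evaluating from -3 to 3: ∫_{-3}^{3} (3*u + 3) sin(-pi*u/3) du = (-36/pi) - (18/pi) = -54/pi.
Hence Im(c_{-1}) = (-1/6)·(-54/pi) = 9/pi.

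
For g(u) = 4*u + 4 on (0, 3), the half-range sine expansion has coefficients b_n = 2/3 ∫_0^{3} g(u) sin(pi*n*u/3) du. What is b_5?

b_5 = 2/3 ∫_0^{3} (4*u + 4) sin(5*pi*u/3) du.
Integrating by parts (boundary term plus one more integral), an antiderivative of (4*u + 4) sin(5*pi*u/3) is -12*u*cos(5*pi*u/3)/(5*pi) + 36*sin(5*pi*u/3)/(25*pi**2) - 12*cos(5*pi*u/3)/(5*pi); evaluating from 0 to 3: ∫_{0}^{3} (4*u + 4) sin(5*pi*u/3) du = (48/(5*pi)) - (-12/(5*pi)) = 12/pi.
Hence b_5 = (2/3)·(12/pi) = 8/pi.

8/pi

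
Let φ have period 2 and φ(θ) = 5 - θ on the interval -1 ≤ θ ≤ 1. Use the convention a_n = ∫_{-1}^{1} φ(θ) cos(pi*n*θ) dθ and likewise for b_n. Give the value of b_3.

-2/(3*pi)

b_3 = ∫_{-1}^{1} φ(θ) sin(3*pi*θ) dθ.
Integrating by parts (boundary term plus one more integral), an antiderivative of (5 - θ) sin(3*pi*θ) is θ*cos(3*pi*θ)/(3*pi) - sin(3*pi*θ)/(9*pi**2) - 5*cos(3*pi*θ)/(3*pi); evaluating from -1 to 1: ∫_{-1}^{1} (5 - θ) sin(3*pi*θ) dθ = (4/(3*pi)) - (2/pi) = -2/(3*pi).
Hence b_3 = -2/(3*pi).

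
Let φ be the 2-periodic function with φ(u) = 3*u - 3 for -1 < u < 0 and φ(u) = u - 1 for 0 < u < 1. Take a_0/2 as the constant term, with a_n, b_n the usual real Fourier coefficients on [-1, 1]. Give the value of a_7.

4/(49*pi**2)

a_7 = ∫_{-1}^{1} φ(u) cos(7*pi*u) du.
Split the integral at the breakpoints.
Integrating by parts (boundary term plus one more integral), an antiderivative of (3*u - 3) cos(7*pi*u) is 3*u*sin(7*pi*u)/(7*pi) - 3*sin(7*pi*u)/(7*pi) + 3*cos(7*pi*u)/(49*pi**2); evaluating from -1 to 0: ∫_{-1}^{0} (3*u - 3) cos(7*pi*u) du = (3/(49*pi**2)) - (-3/(49*pi**2)) = 6/(49*pi**2).
Integrating by parts (boundary term plus one more integral), an antiderivative of (u - 1) cos(7*pi*u) is u*sin(7*pi*u)/(7*pi) - sin(7*pi*u)/(7*pi) + cos(7*pi*u)/(49*pi**2); evaluating from 0 to 1: ∫_{0}^{1} (u - 1) cos(7*pi*u) du = (-1/(49*pi**2)) - (1/(49*pi**2)) = -2/(49*pi**2).
Summing the pieces gives a_7 = 4/(49*pi**2).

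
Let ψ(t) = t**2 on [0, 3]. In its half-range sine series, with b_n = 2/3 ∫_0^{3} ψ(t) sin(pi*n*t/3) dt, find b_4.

-9/(2*pi)

b_4 = 2/3 ∫_0^{3} (t**2) sin(4*pi*t/3) dt.
Integrating by parts twice (tabular method), an antiderivative of (t**2) sin(4*pi*t/3) is -3*t**2*cos(4*pi*t/3)/(4*pi) + 9*t*sin(4*pi*t/3)/(8*pi**2) + 27*cos(4*pi*t/3)/(32*pi**3); evaluating from 0 to 3: ∫_{0}^{3} (t**2) sin(4*pi*t/3) dt = (27*(1 - 8*pi**2)/(32*pi**3)) - (27/(32*pi**3)) = -27/(4*pi).
Hence b_4 = (2/3)·(-27/(4*pi)) = -9/(2*pi).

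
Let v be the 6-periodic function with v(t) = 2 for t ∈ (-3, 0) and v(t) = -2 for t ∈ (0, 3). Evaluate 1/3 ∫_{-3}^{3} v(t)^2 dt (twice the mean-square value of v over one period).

1/3 ∫_{-3}^{3} v(t)^2 dt = 1/3 · (24) = 8.

8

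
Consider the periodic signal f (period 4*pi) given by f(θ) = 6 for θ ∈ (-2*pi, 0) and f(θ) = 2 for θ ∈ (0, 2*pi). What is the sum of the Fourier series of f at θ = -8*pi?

θ = -8*pi differs from θ = 0 by -2 full period(s), and the series is 4*pi-periodic.
At θ = 0 the one-sided limits are f(0^-) = 6 and f(0^+) = 2.
By Dirichlet's theorem the series converges to their average, [(6) + (2)]/2 = 4.

4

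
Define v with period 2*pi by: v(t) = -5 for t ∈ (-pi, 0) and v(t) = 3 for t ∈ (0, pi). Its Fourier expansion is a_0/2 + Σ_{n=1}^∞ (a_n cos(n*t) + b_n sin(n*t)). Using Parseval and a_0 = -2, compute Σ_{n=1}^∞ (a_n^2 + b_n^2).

32

Parseval: a_0^2/2 + Σ_{n≥1} (a_n^2+b_n^2) = 1/pi ∫_{-pi}^{pi} v(t)^2 dt = 34.
Subtract a_0^2/2 = 2: Σ (a_n^2+b_n^2) = 32.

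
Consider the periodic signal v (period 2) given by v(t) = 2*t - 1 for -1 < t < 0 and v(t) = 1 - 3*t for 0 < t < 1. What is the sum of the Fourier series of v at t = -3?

-5/2

t = -3 differs from t = -1 by -1 full period(s), and the series is 2-periodic.
At t = -1 the one-sided limits are v(-1^-) = -2 and v(-1^+) = -3.
By Dirichlet's theorem the series converges to their average, [(-2) + (-3)]/2 = -5/2.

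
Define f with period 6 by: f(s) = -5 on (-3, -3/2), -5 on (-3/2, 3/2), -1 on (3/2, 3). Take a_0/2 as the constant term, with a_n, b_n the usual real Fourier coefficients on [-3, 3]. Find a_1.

-4/pi

a_1 = 1/3 ∫_{-3}^{3} f(s) cos(pi*s/3) ds.
Split the integral at the breakpoints.
Directly, an antiderivative of (-5) cos(pi*s/3) is -15*sin(pi*s/3)/pi; evaluating from -3 to -3/2: ∫_{-3}^{-3/2} (-5) cos(pi*s/3) ds = (15/pi) - (0) = 15/pi.
Directly, an antiderivative of (-5) cos(pi*s/3) is -15*sin(pi*s/3)/pi; evaluating from -3/2 to 3/2: ∫_{-3/2}^{3/2} (-5) cos(pi*s/3) ds = (-15/pi) - (15/pi) = -30/pi.
Directly, an antiderivative of (-1) cos(pi*s/3) is -3*sin(pi*s/3)/pi; evaluating from 3/2 to 3: ∫_{3/2}^{3} (-1) cos(pi*s/3) ds = (0) - (-3/pi) = 3/pi.
Summing the pieces and multiplying by (1/3) gives a_1 = -4/pi.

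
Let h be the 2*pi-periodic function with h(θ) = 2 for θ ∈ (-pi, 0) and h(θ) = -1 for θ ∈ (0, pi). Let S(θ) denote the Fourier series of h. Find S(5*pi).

1/2

θ = 5*pi differs from θ = pi by 2 full period(s), and the series is 2*pi-periodic.
At θ = pi the one-sided limits are h(pi^-) = -1 and h(pi^+) = 2.
By Dirichlet's theorem the series converges to their average, [(-1) + (2)]/2 = 1/2.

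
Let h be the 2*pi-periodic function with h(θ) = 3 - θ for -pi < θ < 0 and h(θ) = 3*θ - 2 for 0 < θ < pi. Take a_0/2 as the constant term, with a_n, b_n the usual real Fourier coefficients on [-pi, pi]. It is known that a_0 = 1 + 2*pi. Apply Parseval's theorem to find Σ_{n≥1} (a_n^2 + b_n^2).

Parseval: a_0^2/2 + Σ_{n≥1} (a_n^2+b_n^2) = 1/pi ∫_{-pi}^{pi} h(θ)^2 dθ = -3*pi + 13 + 10*pi**2/3.
Subtract a_0^2/2 = (1 + 2*pi)**2/2: Σ (a_n^2+b_n^2) = -5*pi + 25/2 + 4*pi**2/3.

-5*pi + 25/2 + 4*pi**2/3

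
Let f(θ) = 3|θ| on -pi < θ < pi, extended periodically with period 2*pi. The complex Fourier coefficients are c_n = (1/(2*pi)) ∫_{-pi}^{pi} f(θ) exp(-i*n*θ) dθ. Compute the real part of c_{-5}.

-6/(25*pi)

Since f is real-valued, Re(c_{-5}) = (1/(2*pi)) ∫_{-pi}^{pi} f(θ) cos(-5*θ) dθ = a_{5}/2.
f is even and cos(-5*θ) is even, so the integrand is even: ∫_{-pi}^{pi} f(θ) cos(-5*θ) dθ = 2∫_0^{pi} f(θ) cos(-5*θ) dθ.
Integrating by parts (boundary term plus one more integral), an antiderivative of (3*θ) cos(-5*θ) is 3*θ*sin(5*θ)/5 + 3*cos(5*θ)/25; evaluating from 0 to pi: ∫_{0}^{pi} (3*θ) cos(-5*θ) dθ = (-3/25) - (3/25) = -6/25.
So ∫_{-pi}^{pi} f(θ) cos(-5*θ) dθ = -12/25.
Hence Re(c_{-5}) = (1/(2*pi))·(-12/25) = -6/(25*pi).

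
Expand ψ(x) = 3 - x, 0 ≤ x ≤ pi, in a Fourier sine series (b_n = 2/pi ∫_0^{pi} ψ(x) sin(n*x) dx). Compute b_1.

-2 + 12/pi

b_1 = 2/pi ∫_0^{pi} (3 - x) sin(x) dx.
Integrating by parts (boundary term plus one more integral), an antiderivative of (3 - x) sin(x) is x*cos(x) - sin(x) - 3*cos(x); evaluating from 0 to pi: ∫_{0}^{pi} (3 - x) sin(x) dx = (3 - pi) - (-3) = 6 - pi.
Hence b_1 = (2/pi)·(6 - pi) = -2 + 12/pi.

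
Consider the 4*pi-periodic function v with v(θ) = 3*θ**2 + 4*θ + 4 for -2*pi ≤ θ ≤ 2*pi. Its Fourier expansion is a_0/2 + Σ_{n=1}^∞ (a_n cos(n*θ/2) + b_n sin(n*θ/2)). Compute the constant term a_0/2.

a_0 = (1/(2*pi)) ∫_{-2*pi}^{2*pi} v(θ) dθ = (1/(2*pi)) · (16*pi*(1 + pi**2)) = 8 + 8*pi**2.
So the constant term a_0/2 = 4 + 4*pi**2.

4 + 4*pi**2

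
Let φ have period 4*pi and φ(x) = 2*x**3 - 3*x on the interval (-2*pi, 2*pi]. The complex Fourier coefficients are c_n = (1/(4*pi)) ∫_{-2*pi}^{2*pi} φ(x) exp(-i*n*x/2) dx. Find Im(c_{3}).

Since φ is real-valued, Im(c_{3}) = -(1/(4*pi)) ∫_{-2*pi}^{2*pi} φ(x) sin(3*x/2) dx = -b_{3}/2.
φ is odd and sin(3*x/2) is odd, so the integrand is even: ∫_{-2*pi}^{2*pi} φ(x) sin(3*x/2) dx = 2∫_0^{2*pi} φ(x) sin(3*x/2) dx.
Integrating by parts three times (tabular method), an antiderivative of (2*x**3 - 3*x) sin(3*x/2) is -4*x**3*cos(3*x/2)/3 + 8*x**2*sin(3*x/2)/3 + 50*x*cos(3*x/2)/9 - 100*sin(3*x/2)/27; evaluating from 0 to 2*pi: ∫_{0}^{2*pi} (2*x**3 - 3*x) sin(3*x/2) dx = (4*pi*(-25 + 24*pi**2)/9) - (0) = 4*pi*(-25 + 24*pi**2)/9.
So ∫_{-2*pi}^{2*pi} φ(x) sin(3*x/2) dx = 8*pi*(-25 + 24*pi**2)/9.
Hence Im(c_{3}) = (-1/(4*pi))·(8*pi*(-25 + 24*pi**2)/9) = 50/9 - 16*pi**2/3.

50/9 - 16*pi**2/3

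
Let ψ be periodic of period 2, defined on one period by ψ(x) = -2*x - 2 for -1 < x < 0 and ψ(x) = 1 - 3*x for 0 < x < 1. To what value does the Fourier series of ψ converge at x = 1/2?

ψ is continuous at x = 1/2 with value -1/2, so the series converges to -1/2 there.

-1/2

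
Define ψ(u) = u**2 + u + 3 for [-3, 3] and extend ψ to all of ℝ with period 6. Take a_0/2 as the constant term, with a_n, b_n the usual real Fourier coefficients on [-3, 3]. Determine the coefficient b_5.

b_5 = 1/3 ∫_{-3}^{3} ψ(u) sin(5*pi*u/3) du.
Integrating by parts twice (tabular method), an antiderivative of (u**2 + u + 3) sin(5*pi*u/3) is -3*u**2*cos(5*pi*u/3)/(5*pi) + 18*u*sin(5*pi*u/3)/(25*pi**2) - 3*u*cos(5*pi*u/3)/(5*pi) + 9*sin(5*pi*u/3)/(25*pi**2) - 9*cos(5*pi*u/3)/(5*pi) + 54*cos(5*pi*u/3)/(125*pi**3); evaluating from -3 to 3: ∫_{-3}^{3} (u**2 + u + 3) sin(5*pi*u/3) du = (-54/(125*pi**3) + 9/pi) - (27*(-2 + 25*pi**2)/(125*pi**3)) = 18/(5*pi).
Hence b_5 = (1/3)·(18/(5*pi)) = 6/(5*pi).

6/(5*pi)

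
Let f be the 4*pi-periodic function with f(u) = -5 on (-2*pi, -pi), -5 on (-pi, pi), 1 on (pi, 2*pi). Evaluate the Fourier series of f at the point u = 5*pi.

u = 5*pi differs from u = pi by 1 full period(s), and the series is 4*pi-periodic.
At u = pi the one-sided limits are f(pi^-) = -5 and f(pi^+) = 1.
By Dirichlet's theorem the series converges to their average, [(-5) + (1)]/2 = -2.

-2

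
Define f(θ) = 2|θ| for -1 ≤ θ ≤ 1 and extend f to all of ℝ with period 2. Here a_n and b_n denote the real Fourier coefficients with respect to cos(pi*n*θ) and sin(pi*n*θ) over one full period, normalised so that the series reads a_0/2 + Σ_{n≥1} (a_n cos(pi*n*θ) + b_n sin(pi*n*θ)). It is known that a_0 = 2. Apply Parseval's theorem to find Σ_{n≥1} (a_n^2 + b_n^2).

2/3

Parseval: a_0^2/2 + Σ_{n≥1} (a_n^2+b_n^2) = ∫_{-1}^{1} f(θ)^2 dθ = 8/3.
Subtract a_0^2/2 = 2: Σ (a_n^2+b_n^2) = 2/3.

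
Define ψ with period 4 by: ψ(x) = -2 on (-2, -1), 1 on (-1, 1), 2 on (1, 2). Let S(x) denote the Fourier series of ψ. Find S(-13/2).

2

x = -13/2 differs from x = 3/2 by -2 full period(s), and the series is 4-periodic.
ψ is continuous at x = 3/2 with value 2, so the series converges to 2 there.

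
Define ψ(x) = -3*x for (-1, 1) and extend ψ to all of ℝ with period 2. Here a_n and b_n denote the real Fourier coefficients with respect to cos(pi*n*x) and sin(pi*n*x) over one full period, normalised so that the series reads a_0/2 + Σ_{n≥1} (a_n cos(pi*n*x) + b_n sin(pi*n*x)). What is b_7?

b_7 = ∫_{-1}^{1} ψ(x) sin(7*pi*x) dx.
ψ is odd and sin(7*pi*x) is odd, so the integrand is even and b_7 = 2 ∫_0^{1} ψ(x) sin(7*pi*x) dx.
Integrating by parts (boundary term plus one more integral), an antiderivative of (-3*x) sin(7*pi*x) is 3*x*cos(7*pi*x)/(7*pi) - 3*sin(7*pi*x)/(49*pi**2); evaluating from 0 to 1: ∫_{0}^{1} (-3*x) sin(7*pi*x) dx = (-3/(7*pi)) - (0) = -3/(7*pi).
Hence b_7 = 2·(-3/(7*pi)) = -6/(7*pi).

-6/(7*pi)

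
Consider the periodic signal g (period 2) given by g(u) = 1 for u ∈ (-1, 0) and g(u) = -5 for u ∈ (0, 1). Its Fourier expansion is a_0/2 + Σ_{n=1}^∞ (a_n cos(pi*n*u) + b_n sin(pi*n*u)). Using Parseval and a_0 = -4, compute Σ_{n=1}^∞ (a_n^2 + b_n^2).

Parseval: a_0^2/2 + Σ_{n≥1} (a_n^2+b_n^2) = ∫_{-1}^{1} g(u)^2 du = 26.
Subtract a_0^2/2 = 8: Σ (a_n^2+b_n^2) = 18.

18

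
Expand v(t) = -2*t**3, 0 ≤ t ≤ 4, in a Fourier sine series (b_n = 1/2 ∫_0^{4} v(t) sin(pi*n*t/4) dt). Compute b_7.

b_7 = 1/2 ∫_0^{4} (-2*t**3) sin(7*pi*t/4) dt.
Integrating by parts three times (tabular method), an antiderivative of (-2*t**3) sin(7*pi*t/4) is 8*t**3*cos(7*pi*t/4)/(7*pi) - 96*t**2*sin(7*pi*t/4)/(49*pi**2) - 768*t*cos(7*pi*t/4)/(343*pi**3) + 3072*sin(7*pi*t/4)/(2401*pi**4); evaluating from 0 to 4: ∫_{0}^{4} (-2*t**3) sin(7*pi*t/4) dt = (512*(6 - 49*pi**2)/(343*pi**3)) - (0) = 512*(6 - 49*pi**2)/(343*pi**3).
Hence b_7 = (1/2)·(512*(6 - 49*pi**2)/(343*pi**3)) = 256*(6 - 49*pi**2)/(343*pi**3).

256*(6 - 49*pi**2)/(343*pi**3)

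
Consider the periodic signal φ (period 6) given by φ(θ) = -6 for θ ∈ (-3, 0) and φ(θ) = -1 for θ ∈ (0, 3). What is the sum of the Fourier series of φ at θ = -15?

θ = -15 differs from θ = -3 by -2 full period(s), and the series is 6-periodic.
At θ = -3 the one-sided limits are φ(-3^-) = -1 and φ(-3^+) = -6.
By Dirichlet's theorem the series converges to their average, [(-1) + (-6)]/2 = -7/2.

-7/2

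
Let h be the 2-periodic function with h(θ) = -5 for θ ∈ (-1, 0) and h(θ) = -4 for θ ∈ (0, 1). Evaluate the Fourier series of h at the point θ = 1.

-9/2

θ = 1 differs from θ = -1 by 1 full period(s), and the series is 2-periodic.
At θ = -1 the one-sided limits are h(-1^-) = -4 and h(-1^+) = -5.
By Dirichlet's theorem the series converges to their average, [(-4) + (-5)]/2 = -9/2.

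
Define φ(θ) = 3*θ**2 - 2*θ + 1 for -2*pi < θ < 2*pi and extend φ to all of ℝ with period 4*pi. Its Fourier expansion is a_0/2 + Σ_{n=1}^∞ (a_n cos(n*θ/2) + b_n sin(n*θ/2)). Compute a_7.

a_7 = (1/(2*pi)) ∫_{-2*pi}^{2*pi} φ(θ) cos(7*θ/2) dθ.
Integrating by parts twice (tabular method), an antiderivative of (3*θ**2 - 2*θ + 1) cos(7*θ/2) is 6*θ**2*sin(7*θ/2)/7 - 4*θ*sin(7*θ/2)/7 + 24*θ*cos(7*θ/2)/49 + 50*sin(7*θ/2)/343 - 8*cos(7*θ/2)/49; evaluating from -2*pi to 2*pi: ∫_{-2*pi}^{2*pi} (3*θ**2 - 2*θ + 1) cos(7*θ/2) dθ = (8/49 - 48*pi/49) - (8/49 + 48*pi/49) = -96*pi/49.
Hence a_7 = (1/(2*pi))·(-96*pi/49) = -48/49.

-48/49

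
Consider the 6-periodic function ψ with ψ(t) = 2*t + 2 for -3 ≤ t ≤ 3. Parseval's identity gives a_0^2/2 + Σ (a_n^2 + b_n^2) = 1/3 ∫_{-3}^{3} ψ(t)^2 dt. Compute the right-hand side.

1/3 ∫_{-3}^{3} ψ(t)^2 dt = 1/3 · (96) = 32.

32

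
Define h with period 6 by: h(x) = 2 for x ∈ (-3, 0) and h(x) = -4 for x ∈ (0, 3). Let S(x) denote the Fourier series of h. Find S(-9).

-1

x = -9 differs from x = 3 by -2 full period(s), and the series is 6-periodic.
At x = 3 the one-sided limits are h(3^-) = -4 and h(3^+) = 2.
By Dirichlet's theorem the series converges to their average, [(-4) + (2)]/2 = -1.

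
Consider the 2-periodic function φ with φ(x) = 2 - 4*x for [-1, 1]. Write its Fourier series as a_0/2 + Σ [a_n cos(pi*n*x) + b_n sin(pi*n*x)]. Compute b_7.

-8/(7*pi)

b_7 = ∫_{-1}^{1} φ(x) sin(7*pi*x) dx.
Integrating by parts (boundary term plus one more integral), an antiderivative of (2 - 4*x) sin(7*pi*x) is 4*x*cos(7*pi*x)/(7*pi) - 4*sin(7*pi*x)/(49*pi**2) - 2*cos(7*pi*x)/(7*pi); evaluating from -1 to 1: ∫_{-1}^{1} (2 - 4*x) sin(7*pi*x) dx = (-2/(7*pi)) - (6/(7*pi)) = -8/(7*pi).
Hence b_7 = -8/(7*pi).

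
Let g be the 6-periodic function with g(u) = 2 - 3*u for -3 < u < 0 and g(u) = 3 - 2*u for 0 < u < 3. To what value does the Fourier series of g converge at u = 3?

At u = 3 the one-sided limits are g(3^-) = -3 and g(3^+) = 11.
By Dirichlet's theorem the series converges to their average, [(-3) + (11)]/2 = 4.

4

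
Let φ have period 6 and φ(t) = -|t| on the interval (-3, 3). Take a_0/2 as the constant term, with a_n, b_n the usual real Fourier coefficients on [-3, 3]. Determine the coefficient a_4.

0

a_4 = 1/3 ∫_{-3}^{3} φ(t) cos(4*pi*t/3) dt.
φ is even and cos(4*pi*t/3) is even, so the integrand is even and a_4 = 2/3 ∫_0^{3} φ(t) cos(4*pi*t/3) dt.
Integrating by parts (boundary term plus one more integral), an antiderivative of (-t) cos(4*pi*t/3) is -3*t*sin(4*pi*t/3)/(4*pi) - 9*cos(4*pi*t/3)/(16*pi**2); evaluating from 0 to 3: ∫_{0}^{3} (-t) cos(4*pi*t/3) dt = (-9/(16*pi**2)) - (-9/(16*pi**2)) = 0.
Hence a_4 = (2/3)·(0) = 0.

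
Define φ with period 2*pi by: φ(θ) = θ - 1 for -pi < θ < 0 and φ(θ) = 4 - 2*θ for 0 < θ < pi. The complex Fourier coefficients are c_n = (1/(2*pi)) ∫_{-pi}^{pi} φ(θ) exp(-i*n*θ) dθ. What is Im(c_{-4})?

1/8

Since φ is real-valued, Im(c_{-4}) = -(1/(2*pi)) ∫_{-pi}^{pi} φ(θ) sin(-4*θ) dθ = b_{4}/2.
Split the integral at the breakpoints.
Integrating by parts (boundary term plus one more integral), an antiderivative of (θ - 1) sin(-4*θ) is θ*cos(4*θ)/4 - sin(4*θ)/16 - cos(4*θ)/4; evaluating from -pi to 0: ∫_{-pi}^{0} (θ - 1) sin(-4*θ) dθ = (-1/4) - (-pi/4 - 1/4) = pi/4.
Integrating by parts (boundary term plus one more integral), an antiderivative of (4 - 2*θ) sin(-4*θ) is -θ*cos(4*θ)/2 + sin(4*θ)/8 + cos(4*θ); evaluating from 0 to pi: ∫_{0}^{pi} (4 - 2*θ) sin(-4*θ) dθ = (1 - pi/2) - (1) = -pi/2.
So ∫_{-pi}^{pi} φ(θ) sin(-4*θ) dθ = -pi/4.
Hence Im(c_{-4}) = (-1/(2*pi))·(-pi/4) = 1/8.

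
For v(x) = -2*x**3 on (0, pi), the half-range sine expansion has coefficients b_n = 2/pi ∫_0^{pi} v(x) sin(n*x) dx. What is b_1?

24 - 4*pi**2

b_1 = 2/pi ∫_0^{pi} (-2*x**3) sin(x) dx.
Integrating by parts three times (tabular method), an antiderivative of (-2*x**3) sin(x) is 2*x**3*cos(x) - 6*x**2*sin(x) - 12*x*cos(x) + 12*sin(x); evaluating from 0 to pi: ∫_{0}^{pi} (-2*x**3) sin(x) dx = (2*pi*(6 - pi**2)) - (0) = 2*pi*(6 - pi**2).
Hence b_1 = (2/pi)·(2*pi*(6 - pi**2)) = 24 - 4*pi**2.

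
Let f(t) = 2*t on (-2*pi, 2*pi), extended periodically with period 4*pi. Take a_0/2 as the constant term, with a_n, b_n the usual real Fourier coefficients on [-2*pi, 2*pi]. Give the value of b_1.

b_1 = (1/(2*pi)) ∫_{-2*pi}^{2*pi} f(t) sin(t/2) dt.
f is odd and sin(t/2) is odd, so the integrand is even and b_1 = 1/pi ∫_0^{2*pi} f(t) sin(t/2) dt.
Integrating by parts (boundary term plus one more integral), an antiderivative of (2*t) sin(t/2) is -4*t*cos(t/2) + 8*sin(t/2); evaluating from 0 to 2*pi: ∫_{0}^{2*pi} (2*t) sin(t/2) dt = (8*pi) - (0) = 8*pi.
Hence b_1 = (1/pi)·(8*pi) = 8.

8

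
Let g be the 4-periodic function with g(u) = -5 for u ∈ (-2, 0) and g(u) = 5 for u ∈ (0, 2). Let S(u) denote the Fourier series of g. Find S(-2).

0

At u = -2 the one-sided limits are g(-2^-) = 5 and g(-2^+) = -5.
By Dirichlet's theorem the series converges to their average, [(5) + (-5)]/2 = 0.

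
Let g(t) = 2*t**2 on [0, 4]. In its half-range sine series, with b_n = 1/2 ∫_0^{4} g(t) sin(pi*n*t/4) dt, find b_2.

-32/pi

b_2 = 1/2 ∫_0^{4} (2*t**2) sin(pi*t/2) dt.
Integrating by parts twice (tabular method), an antiderivative of (2*t**2) sin(pi*t/2) is -4*t**2*cos(pi*t/2)/pi + 16*t*sin(pi*t/2)/pi**2 + 32*cos(pi*t/2)/pi**3; evaluating from 0 to 4: ∫_{0}^{4} (2*t**2) sin(pi*t/2) dt = (-64/pi + 32/pi**3) - (32/pi**3) = -64/pi.
Hence b_2 = (1/2)·(-64/pi) = -32/pi.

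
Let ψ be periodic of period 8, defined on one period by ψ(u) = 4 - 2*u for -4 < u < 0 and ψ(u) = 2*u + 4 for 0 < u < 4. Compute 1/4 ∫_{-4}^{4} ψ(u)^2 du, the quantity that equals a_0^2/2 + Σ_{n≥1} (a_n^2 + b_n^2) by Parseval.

416/3

1/4 ∫_{-4}^{4} ψ(u)^2 du = 1/4 · (1664/3) = 416/3.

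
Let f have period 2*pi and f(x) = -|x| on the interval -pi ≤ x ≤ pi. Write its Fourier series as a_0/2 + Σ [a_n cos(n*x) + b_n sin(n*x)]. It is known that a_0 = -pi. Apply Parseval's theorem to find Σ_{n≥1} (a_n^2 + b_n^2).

Parseval: a_0^2/2 + Σ_{n≥1} (a_n^2+b_n^2) = 1/pi ∫_{-pi}^{pi} f(x)^2 dx = 2*pi**2/3.
Subtract a_0^2/2 = pi**2/2: Σ (a_n^2+b_n^2) = pi**2/6.

pi**2/6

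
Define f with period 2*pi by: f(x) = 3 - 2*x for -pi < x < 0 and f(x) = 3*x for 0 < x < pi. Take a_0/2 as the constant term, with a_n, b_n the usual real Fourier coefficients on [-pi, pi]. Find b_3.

(-6 + pi)/(3*pi)

b_3 = 1/pi ∫_{-pi}^{pi} f(x) sin(3*x) dx.
Split the integral at the breakpoints.
Integrating by parts (boundary term plus one more integral), an antiderivative of (3 - 2*x) sin(3*x) is 2*x*cos(3*x)/3 - 2*sin(3*x)/9 - cos(3*x); evaluating from -pi to 0: ∫_{-pi}^{0} (3 - 2*x) sin(3*x) dx = (-1) - (1 + 2*pi/3) = -2*pi/3 - 2.
Integrating by parts (boundary term plus one more integral), an antiderivative of (3*x) sin(3*x) is -x*cos(3*x) + sin(3*x)/3; evaluating from 0 to pi: ∫_{0}^{pi} (3*x) sin(3*x) dx = (pi) - (0) = pi.
Summing the pieces and multiplying by (1/pi) gives b_3 = (-6 + pi)/(3*pi).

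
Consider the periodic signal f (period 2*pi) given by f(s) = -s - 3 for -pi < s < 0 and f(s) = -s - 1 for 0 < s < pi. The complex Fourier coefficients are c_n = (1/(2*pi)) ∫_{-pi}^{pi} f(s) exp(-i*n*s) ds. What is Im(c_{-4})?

1/4

Since f is real-valued, Im(c_{-4}) = -(1/(2*pi)) ∫_{-pi}^{pi} f(s) sin(-4*s) ds = b_{4}/2.
Split the integral at the breakpoints.
Integrating by parts (boundary term plus one more integral), an antiderivative of (-s - 3) sin(-4*s) is -s*cos(4*s)/4 + sin(4*s)/16 - 3*cos(4*s)/4; evaluating from -pi to 0: ∫_{-pi}^{0} (-s - 3) sin(-4*s) ds = (-3/4) - (-3/4 + pi/4) = -pi/4.
Integrating by parts (boundary term plus one more integral), an antiderivative of (-s - 1) sin(-4*s) is -s*cos(4*s)/4 + sin(4*s)/16 - cos(4*s)/4; evaluating from 0 to pi: ∫_{0}^{pi} (-s - 1) sin(-4*s) ds = (-pi/4 - 1/4) - (-1/4) = -pi/4.
So ∫_{-pi}^{pi} f(s) sin(-4*s) ds = -pi/2.
Hence Im(c_{-4}) = (-1/(2*pi))·(-pi/2) = 1/4.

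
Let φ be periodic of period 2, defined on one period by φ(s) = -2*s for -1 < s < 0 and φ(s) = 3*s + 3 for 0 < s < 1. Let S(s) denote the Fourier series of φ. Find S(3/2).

1

s = 3/2 differs from s = -1/2 by 1 full period(s), and the series is 2-periodic.
φ is continuous at s = -1/2 with value 1, so the series converges to 1 there.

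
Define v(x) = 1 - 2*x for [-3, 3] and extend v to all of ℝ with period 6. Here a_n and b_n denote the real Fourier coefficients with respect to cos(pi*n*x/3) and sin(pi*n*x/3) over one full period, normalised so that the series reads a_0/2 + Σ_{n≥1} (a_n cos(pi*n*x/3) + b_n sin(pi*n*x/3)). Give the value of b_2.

b_2 = 1/3 ∫_{-3}^{3} v(x) sin(2*pi*x/3) dx.
Integrating by parts (boundary term plus one more integral), an antiderivative of (1 - 2*x) sin(2*pi*x/3) is 3*x*cos(2*pi*x/3)/pi - 9*sin(2*pi*x/3)/(2*pi**2) - 3*cos(2*pi*x/3)/(2*pi); evaluating from -3 to 3: ∫_{-3}^{3} (1 - 2*x) sin(2*pi*x/3) dx = (15/(2*pi)) - (-21/(2*pi)) = 18/pi.
Hence b_2 = (1/3)·(18/pi) = 6/pi.

6/pi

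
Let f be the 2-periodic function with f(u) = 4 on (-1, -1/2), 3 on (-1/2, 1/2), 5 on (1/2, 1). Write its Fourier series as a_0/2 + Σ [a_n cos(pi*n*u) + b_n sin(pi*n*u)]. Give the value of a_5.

-3/(5*pi)

a_5 = ∫_{-1}^{1} f(u) cos(5*pi*u) du.
Split the integral at the breakpoints.
Directly, an antiderivative of (4) cos(5*pi*u) is 4*sin(5*pi*u)/(5*pi); evaluating from -1 to -1/2: ∫_{-1}^{-1/2} (4) cos(5*pi*u) du = (-4/(5*pi)) - (0) = -4/(5*pi).
Directly, an antiderivative of (3) cos(5*pi*u) is 3*sin(5*pi*u)/(5*pi); evaluating from -1/2 to 1/2: ∫_{-1/2}^{1/2} (3) cos(5*pi*u) du = (3/(5*pi)) - (-3/(5*pi)) = 6/(5*pi).
Directly, an antiderivative of (5) cos(5*pi*u) is sin(5*pi*u)/pi; evaluating from 1/2 to 1: ∫_{1/2}^{1} (5) cos(5*pi*u) du = (0) - (1/pi) = -1/pi.
Summing the pieces gives a_5 = -3/(5*pi).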